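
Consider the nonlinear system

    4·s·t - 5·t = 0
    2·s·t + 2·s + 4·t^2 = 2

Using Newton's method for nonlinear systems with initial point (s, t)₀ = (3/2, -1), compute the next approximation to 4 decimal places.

(1.3500, -0.6000)

At (3/2, -1): F = (-1.0000, 2.0000).
Jacobian J = [[4·t, 4·s - 5], [2·t + 2, 2·s + 8·t]].
At the point, J = [[-4.0000, 1.0000], [0.0000, -5.0000]] (det J = 20.0000).
Solving J·Δ = −F gives Δ = (-0.1500, 0.4000).
Then the next iterate is (s, t)₁ = (1.3500, -0.6000).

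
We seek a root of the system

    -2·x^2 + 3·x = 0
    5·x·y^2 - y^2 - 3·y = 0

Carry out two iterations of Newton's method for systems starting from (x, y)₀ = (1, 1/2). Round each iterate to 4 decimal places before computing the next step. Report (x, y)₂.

(1.6000, -0.0917)

At (1, 1/2): F = (1.0000, -0.5000).
Jacobian J = [[-4·x + 3, 0], [5·y^2, 10·x·y - 2·y - 3]].
At the point, J = [[-1.0000, 0.0000], [1.2500, 1.0000]] (det J = -1.0000).
Solving J·Δ = −F gives Δ = (1.0000, -0.7500).
Then the next iterate is (x, y)₁ = (2.0000, -0.2500).
Round to (2.0000, -0.2500) and repeat: F = (-2.0000, 1.3125), J = [[-5.0000, 0.0000], [0.3125, -7.5000]].
Δ = (-0.4000, 0.1583), so (x, y)₂ = (1.6000, -0.0917).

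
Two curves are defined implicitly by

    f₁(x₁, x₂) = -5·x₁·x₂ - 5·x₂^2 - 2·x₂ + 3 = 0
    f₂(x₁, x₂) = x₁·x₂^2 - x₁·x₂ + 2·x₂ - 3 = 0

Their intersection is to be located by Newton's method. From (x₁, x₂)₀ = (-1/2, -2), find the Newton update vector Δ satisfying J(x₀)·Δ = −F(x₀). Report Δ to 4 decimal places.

At (-1/2, -2): F = (-18.0000, -10.0000).
Jacobian J = [[-5·x₂, -5·x₁ - 10·x₂ - 2], [x₂^2 - x₂, 2·x₁·x₂ - x₁ + 2]].
At the point, J = [[10.0000, 20.5000], [6.0000, 4.5000]] (det J = -78.0000).
Solving J·Δ = −F gives Δ = (1.5897, 0.1026).

(1.5897, 0.1026)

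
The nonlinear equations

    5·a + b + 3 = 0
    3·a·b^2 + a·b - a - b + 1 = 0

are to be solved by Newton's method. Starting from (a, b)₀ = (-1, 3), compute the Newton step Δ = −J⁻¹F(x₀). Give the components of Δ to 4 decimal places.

At (-1, 3): F = (1.0000, -31.0000).
Jacobian J = [[5, 1], [3·b^2 + b - 1, 6·a·b + a - 1]].
At the point, J = [[5.0000, 1.0000], [29.0000, -20.0000]] (det J = -129.0000).
Solving J·Δ = −F gives Δ = (0.0853, -1.4264).

(0.0853, -1.4264)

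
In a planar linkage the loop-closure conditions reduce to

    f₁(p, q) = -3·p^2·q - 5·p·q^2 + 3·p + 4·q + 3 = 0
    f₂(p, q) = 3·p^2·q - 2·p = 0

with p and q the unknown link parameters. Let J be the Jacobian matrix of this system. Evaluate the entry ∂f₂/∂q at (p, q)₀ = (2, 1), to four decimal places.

12.0000

∂f₂/∂q = 3·p^2.
At (2, 1) this is 12.0000.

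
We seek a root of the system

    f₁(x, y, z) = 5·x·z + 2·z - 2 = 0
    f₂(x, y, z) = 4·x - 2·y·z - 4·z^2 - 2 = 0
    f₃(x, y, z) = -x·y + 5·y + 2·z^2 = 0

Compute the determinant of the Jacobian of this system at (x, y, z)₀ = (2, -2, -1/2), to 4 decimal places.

185.0000

J = [[5·z, 0, 5·x + 2], [4, -2·z, -2·y - 8·z], [-y, -x + 5, 4·z]].
At the point, J = [[-2.5000, 0.0000, 12.0000], [4.0000, 1.0000, 8.0000], [2.0000, 3.0000, -2.0000]].
det J = 185.0000.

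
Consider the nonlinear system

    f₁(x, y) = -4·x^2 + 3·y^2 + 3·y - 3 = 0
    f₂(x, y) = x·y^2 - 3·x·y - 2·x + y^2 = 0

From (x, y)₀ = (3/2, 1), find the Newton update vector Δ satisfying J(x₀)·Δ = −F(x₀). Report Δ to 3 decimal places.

At (3/2, 1): F = (-6.000, -5.000).
Jacobian J = [[-8·x, 6·y + 3], [y^2 - 3·y - 2, 2·x·y - 3·x + 2·y]].
At the point, J = [[-12.000, 9.000], [-4.000, 0.500]] (det J = 30.000).
Solving J·Δ = −F gives Δ = (-1.400, -1.200).

(-1.400, -1.200)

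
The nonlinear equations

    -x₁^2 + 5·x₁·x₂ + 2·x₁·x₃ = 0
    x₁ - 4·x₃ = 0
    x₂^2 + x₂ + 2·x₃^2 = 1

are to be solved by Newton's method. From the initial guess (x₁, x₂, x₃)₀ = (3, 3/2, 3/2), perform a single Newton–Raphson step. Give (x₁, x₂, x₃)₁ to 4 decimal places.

At (3, 3/2, 3/2): F = (22.5000, -3.0000, 7.2500).
Jacobian J = [[-2·x₁ + 5·x₂ + 2·x₃, 5·x₁, 2·x₁], [1, 0, -4], [0, 2·x₂ + 1, 4·x₃]].
At the point, J = [[4.5000, 15.0000, 6.0000], [1.0000, 0.0000, -4.0000], [0.0000, 4.0000, 6.0000]] (det J = 6.0000).
Solving J·Δ = −F gives Δ = (-20.5000, 7.0000, -5.8750).
Then the next iterate is (x₁, x₂, x₃)₁ = (-17.5000, 8.5000, -4.3750).

(-17.5000, 8.5000, -4.3750)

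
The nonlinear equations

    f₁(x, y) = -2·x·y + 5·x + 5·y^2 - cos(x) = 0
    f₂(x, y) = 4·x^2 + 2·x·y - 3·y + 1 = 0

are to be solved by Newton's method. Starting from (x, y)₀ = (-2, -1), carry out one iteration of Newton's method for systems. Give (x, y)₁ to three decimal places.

(-0.645, -1.055)

At (-2, -1): F = (-8.58385, 24.000).
Jacobian J = [[-2·y + sin(x) + 5, -2·x + 10·y], [8·x + 2·y, 2·x - 3]].
At the point, J = [[6.09070, -6.000], [-18.000, -7.000]] (det J = -150.63492).
Solving J·Δ = −F gives Δ = (1.355, -0.055).
Then the next iterate is (x, y)₁ = (-0.645, -1.055).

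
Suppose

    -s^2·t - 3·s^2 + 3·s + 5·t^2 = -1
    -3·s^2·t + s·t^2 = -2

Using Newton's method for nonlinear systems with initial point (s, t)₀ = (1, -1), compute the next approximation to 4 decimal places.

(0.6220, -0.3293)

At (1, -1): F = (7.0000, 6.0000).
Jacobian J = [[-2·s·t - 6·s + 3, -s^2 + 10·t], [-6·s·t + t^2, -3·s^2 + 2·s·t]].
At the point, J = [[-1.0000, -11.0000], [7.0000, -5.0000]] (det J = 82.0000).
Solving J·Δ = −F gives Δ = (-0.3780, 0.6707).
Then the next iterate is (s, t)₁ = (0.6220, -0.3293).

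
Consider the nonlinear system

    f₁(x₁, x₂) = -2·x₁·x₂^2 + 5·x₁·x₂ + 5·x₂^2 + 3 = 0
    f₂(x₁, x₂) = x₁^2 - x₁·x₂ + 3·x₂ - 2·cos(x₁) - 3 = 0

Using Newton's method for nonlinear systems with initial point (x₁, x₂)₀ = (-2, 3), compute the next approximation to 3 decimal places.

(-0.738, 1.859)

At (-2, 3): F = (54.000, 16.83229).
Jacobian J = [[-2·x₂^2 + 5·x₂, -4·x₁·x₂ + 5·x₁ + 10·x₂], [2·x₁ - x₂ + 2·sin(x₁), -x₁ + 3]].
At the point, J = [[-3.000, 44.000], [-8.81859, 5.000]] (det J = 373.01817).
Solving J·Δ = −F gives Δ = (1.262, -1.141).
Then the next iterate is (x₁, x₂)₁ = (-0.738, 1.859).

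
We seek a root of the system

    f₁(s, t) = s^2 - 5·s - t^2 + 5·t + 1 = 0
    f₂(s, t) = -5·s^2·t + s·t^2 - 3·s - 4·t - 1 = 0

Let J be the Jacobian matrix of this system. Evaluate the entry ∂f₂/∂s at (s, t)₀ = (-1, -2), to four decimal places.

-19.0000

∂f₂/∂s = -10·s·t + t^2 - 3.
At (-1, -2) this is -19.0000.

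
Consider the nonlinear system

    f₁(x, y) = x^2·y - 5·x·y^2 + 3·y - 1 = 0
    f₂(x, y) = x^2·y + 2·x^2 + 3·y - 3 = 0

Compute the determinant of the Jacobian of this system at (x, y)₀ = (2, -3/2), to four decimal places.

-194.7500

J = [[2·x·y - 5·y^2, x^2 - 10·x·y + 3], [2·x·y + 4·x, x^2 + 3]].
At the point, J = [[-17.2500, 37.0000], [2.0000, 7.0000]].
det J = -194.7500.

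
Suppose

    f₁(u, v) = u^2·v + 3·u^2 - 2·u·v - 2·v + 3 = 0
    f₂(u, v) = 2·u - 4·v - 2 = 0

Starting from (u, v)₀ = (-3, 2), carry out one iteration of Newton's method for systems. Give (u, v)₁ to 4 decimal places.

At (-3, 2): F = (56.0000, -16.0000).
Jacobian J = [[2·u·v + 6·u - 2·v, u^2 - 2·u - 2], [2, -4]].
At the point, J = [[-34.0000, 13.0000], [2.0000, -4.0000]] (det J = 110.0000).
Solving J·Δ = −F gives Δ = (0.1455, -3.9273).
Then the next iterate is (u, v)₁ = (-2.8545, -1.9273).

(-2.8545, -1.9273)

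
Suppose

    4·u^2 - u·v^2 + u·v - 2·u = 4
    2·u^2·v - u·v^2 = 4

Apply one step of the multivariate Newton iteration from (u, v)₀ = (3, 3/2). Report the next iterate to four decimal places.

(1.9108, 1.6006)

At (3, 3/2): F = (23.7500, 16.2500).
Jacobian J = [[8·u - v^2 + v - 2, -2·u·v + u], [4·u·v - v^2, 2·u^2 - 2·u·v]].
At the point, J = [[21.2500, -6.0000], [15.7500, 9.0000]] (det J = 285.7500).
Solving J·Δ = −F gives Δ = (-1.0892, 0.1006).
Then the next iterate is (u, v)₁ = (1.9108, 1.6006).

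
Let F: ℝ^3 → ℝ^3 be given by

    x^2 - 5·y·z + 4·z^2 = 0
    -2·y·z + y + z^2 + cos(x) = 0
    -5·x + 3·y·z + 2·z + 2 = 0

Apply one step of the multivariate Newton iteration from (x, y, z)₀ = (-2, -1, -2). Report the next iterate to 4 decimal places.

(3.6045, -2.8662, -4.8254)

At (-2, -1, -2): F = (10.0000, -1.416147, 14.0000).
Jacobian J = [[2·x, -5·z, -5·y + 8·z], [-sin(x), -2·z + 1, -2·y + 2·z], [-5, 3·z, 3·y + 2]].
At the point, J = [[-4.0000, 10.0000, -11.0000], [0.909297, 5.0000, -2.0000], [-5.0000, -6.0000, -1.0000]] (det J = -37.893396).
Solving J·Δ = −F gives Δ = (5.6045, -1.8662, -2.8254).
Then the next iterate is (x, y, z)₁ = (3.6045, -2.8662, -4.8254).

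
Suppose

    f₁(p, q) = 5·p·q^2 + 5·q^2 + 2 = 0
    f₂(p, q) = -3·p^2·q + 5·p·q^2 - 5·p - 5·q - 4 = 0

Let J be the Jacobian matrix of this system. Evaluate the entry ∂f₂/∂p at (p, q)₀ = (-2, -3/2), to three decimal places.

∂f₂/∂p = -6·p·q + 5·q^2 - 5.
At (-2, -3/2) this is -11.750.

-11.750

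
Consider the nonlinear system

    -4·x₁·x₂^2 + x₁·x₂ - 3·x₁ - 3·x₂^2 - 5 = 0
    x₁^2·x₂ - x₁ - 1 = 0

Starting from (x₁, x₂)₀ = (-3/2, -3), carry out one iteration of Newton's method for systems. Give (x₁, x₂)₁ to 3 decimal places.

At (-3/2, -3): F = (31.000, -6.250).
Jacobian J = [[-4·x₂^2 + x₂ - 3, -8·x₁·x₂ + x₁ - 6·x₂], [2·x₁·x₂ - 1, x₁^2]].
At the point, J = [[-42.000, -19.500], [8.000, 2.250]] (det J = 61.500).
Solving J·Δ = −F gives Δ = (0.848, -0.236).
Then the next iterate is (x₁, x₂)₁ = (-0.652, -3.236).

(-0.652, -3.236)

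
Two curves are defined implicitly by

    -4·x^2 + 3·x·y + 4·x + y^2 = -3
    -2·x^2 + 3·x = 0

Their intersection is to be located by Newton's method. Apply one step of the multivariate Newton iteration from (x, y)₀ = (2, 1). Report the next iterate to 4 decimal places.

(1.6000, 0.3000)

At (2, 1): F = (2.0000, -2.0000).
Jacobian J = [[-8·x + 3·y + 4, 3·x + 2·y], [-4·x + 3, 0]].
At the point, J = [[-9.0000, 8.0000], [-5.0000, 0.0000]] (det J = 40.0000).
Solving J·Δ = −F gives Δ = (-0.4000, -0.7000).
Then the next iterate is (x, y)₁ = (1.6000, 0.3000).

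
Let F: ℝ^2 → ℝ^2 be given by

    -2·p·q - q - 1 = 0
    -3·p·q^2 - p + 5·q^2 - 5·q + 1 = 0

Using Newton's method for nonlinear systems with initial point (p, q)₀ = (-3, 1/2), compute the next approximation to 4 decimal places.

(-49.0000, -9.0000)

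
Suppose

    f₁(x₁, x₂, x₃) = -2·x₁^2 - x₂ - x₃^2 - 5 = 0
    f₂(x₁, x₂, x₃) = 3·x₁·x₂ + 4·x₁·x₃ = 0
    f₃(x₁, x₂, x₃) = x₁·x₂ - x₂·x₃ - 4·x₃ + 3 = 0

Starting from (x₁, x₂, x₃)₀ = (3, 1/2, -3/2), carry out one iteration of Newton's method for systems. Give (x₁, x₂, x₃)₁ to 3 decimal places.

(1.256, -0.549, -0.242)

At (3, 1/2, -3/2): F = (-25.750, -13.500, 11.250).
Jacobian J = [[-4·x₁, -1, -2·x₃], [3·x₂ + 4·x₃, 3·x₁, 4·x₁], [x₂, x₁ - x₃, -x₂ - 4]].
At the point, J = [[-12.000, -1.000, 3.000], [-4.500, 9.000, 12.000], [0.500, 4.500, -4.500]] (det J = 1074.000).
Solving J·Δ = −F gives Δ = (-1.744, -1.049, 1.258).
Then the next iterate is (x₁, x₂, x₃)₁ = (1.256, -0.549, -0.242).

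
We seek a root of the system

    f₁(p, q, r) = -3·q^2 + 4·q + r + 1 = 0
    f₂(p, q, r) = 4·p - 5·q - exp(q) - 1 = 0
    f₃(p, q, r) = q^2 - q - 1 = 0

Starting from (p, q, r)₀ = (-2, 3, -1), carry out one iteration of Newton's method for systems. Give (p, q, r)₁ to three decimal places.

(2.750, 2.000, 0.000)

At (-2, 3, -1): F = (-15.000, -44.08554, 5.000).
Jacobian J = [[0, -6·q + 4, 1], [4, -exp(q) - 5, 0], [0, 2·q - 1, 0]].
At the point, J = [[0.000, -14.000, 1.000], [4.000, -25.08554, 0.000], [0.000, 5.000, 0.000]] (det J = 20.000).
Solving J·Δ = −F gives Δ = (4.750, -1.000, 1.000).
Then the next iterate is (p, q, r)₁ = (2.750, 2.000, 0.000).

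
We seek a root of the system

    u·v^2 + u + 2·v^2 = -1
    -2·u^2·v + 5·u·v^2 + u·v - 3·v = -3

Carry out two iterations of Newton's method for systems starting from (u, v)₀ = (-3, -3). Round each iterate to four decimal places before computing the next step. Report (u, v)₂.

At (-3, -3): F = (-11.0000, -60.0000).
Jacobian J = [[v^2 + 1, 2·u·v + 4·v], [-4·u·v + 5·v^2 + v, -2·u^2 + 10·u·v + u - 3]].
At the point, J = [[10.0000, 6.0000], [6.0000, 66.0000]] (det J = 624.0000).
Solving J·Δ = −F gives Δ = (0.5865, 0.8558).
Then the next iterate is (u, v)₁ = (-2.4135, -2.1442).
Round to (-2.4135, -2.1442) and repeat: F = (-3.314605, -15.893981), J = [[5.597594, 1.773253], [0.143661, 34.686802]].
Δ = (0.4476, 0.4564), so (u, v)₂ = (-1.9659, -1.6878).

(-1.9659, -1.6878)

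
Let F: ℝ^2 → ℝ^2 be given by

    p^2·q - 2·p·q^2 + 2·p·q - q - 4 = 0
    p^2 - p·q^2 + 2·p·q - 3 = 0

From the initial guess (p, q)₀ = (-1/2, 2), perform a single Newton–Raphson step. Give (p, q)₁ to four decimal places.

At (-1/2, 2): F = (-3.5000, -2.7500).
Jacobian J = [[2·p·q - 2·q^2 + 2·q, p^2 - 4·p·q + 2·p - 1], [2·p - q^2 + 2·q, -2·p·q + 2·p]].
At the point, J = [[-6.0000, 2.2500], [-1.0000, 1.0000]] (det J = -3.7500).
Solving J·Δ = −F gives Δ = (0.7167, 3.4667).
Then the next iterate is (p, q)₁ = (0.2167, 5.4667).

(0.2167, 5.4667)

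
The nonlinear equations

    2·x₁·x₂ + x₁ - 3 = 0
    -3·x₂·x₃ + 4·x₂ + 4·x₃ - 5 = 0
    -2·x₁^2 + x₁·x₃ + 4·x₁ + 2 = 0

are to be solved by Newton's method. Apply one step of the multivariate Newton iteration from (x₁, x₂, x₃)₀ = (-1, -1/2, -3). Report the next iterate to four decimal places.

At (-1, -1/2, -3): F = (-3.0000, -23.5000, -1.0000).
Jacobian J = [[2·x₂ + 1, 2·x₁, 0], [0, -3·x₃ + 4, -3·x₂ + 4], [-4·x₁ + x₃ + 4, 0, x₁]].
At the point, J = [[0.0000, -2.0000, 0.0000], [0.0000, 13.0000, 5.5000], [5.0000, 0.0000, -1.0000]] (det J = -55.0000).
Solving J·Δ = −F gives Δ = (1.7636, -1.5000, 7.8182).
Then the next iterate is (x₁, x₂, x₃)₁ = (0.7636, -2.0000, 4.8182).

(0.7636, -2.0000, 4.8182)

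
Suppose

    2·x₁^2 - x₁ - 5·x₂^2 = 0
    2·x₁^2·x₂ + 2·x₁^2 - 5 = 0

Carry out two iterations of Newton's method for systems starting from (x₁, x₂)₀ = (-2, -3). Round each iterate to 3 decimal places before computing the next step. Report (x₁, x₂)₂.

At (-2, -3): F = (-35.000, -21.000).
Jacobian J = [[4·x₁ - 1, -10·x₂], [4·x₁·x₂ + 4·x₁, 2·x₁^2]].
At the point, J = [[-9.000, 30.000], [16.000, 8.000]] (det J = -552.000).
Solving J·Δ = −F gives Δ = (0.634, 1.357).
Then the next iterate is (x₁, x₂)₁ = (-1.366, -1.643).
Round to (-1.366, -1.643) and repeat: F = (-8.39933, -7.39962), J = [[-6.464, 16.430], [3.51335, 3.73191]].
Δ = (1.102, 0.945), so (x₁, x₂)₂ = (-0.264, -0.698).

(-0.264, -0.698)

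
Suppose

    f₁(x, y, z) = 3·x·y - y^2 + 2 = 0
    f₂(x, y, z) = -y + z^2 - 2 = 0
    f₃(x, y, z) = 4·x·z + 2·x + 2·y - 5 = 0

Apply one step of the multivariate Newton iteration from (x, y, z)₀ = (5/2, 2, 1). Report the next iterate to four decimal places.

(3.0000, -2.5714, 0.2143)

At (5/2, 2, 1): F = (13.0000, -3.0000, 14.0000).
Jacobian J = [[3·y, 3·x - 2·y, 0], [0, -1, 2·z], [4·z + 2, 2, 4·x]].
At the point, J = [[6.0000, 3.5000, 0.0000], [0.0000, -1.0000, 2.0000], [6.0000, 2.0000, 10.0000]] (det J = -42.0000).
Solving J·Δ = −F gives Δ = (0.5000, -4.5714, -0.7857).
Then the next iterate is (x, y, z)₁ = (3.0000, -2.5714, 0.2143).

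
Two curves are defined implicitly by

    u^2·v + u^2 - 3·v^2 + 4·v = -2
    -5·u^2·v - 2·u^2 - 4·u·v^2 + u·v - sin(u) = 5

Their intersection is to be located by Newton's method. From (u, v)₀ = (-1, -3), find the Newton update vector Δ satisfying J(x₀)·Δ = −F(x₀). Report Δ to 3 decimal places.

(-0.050, 1.704)

At (-1, -3): F = (-39.000, 47.84147).
Jacobian J = [[2·u·v + 2·u, u^2 - 6·v + 4], [-10·u·v - 4·u - 4·v^2 + v - cos(u), -5·u^2 - 8·u·v + u]].
At the point, J = [[4.000, 23.000], [-65.54030, -30.000]] (det J = 1387.42695).
Solving J·Δ = −F gives Δ = (-0.050, 1.704).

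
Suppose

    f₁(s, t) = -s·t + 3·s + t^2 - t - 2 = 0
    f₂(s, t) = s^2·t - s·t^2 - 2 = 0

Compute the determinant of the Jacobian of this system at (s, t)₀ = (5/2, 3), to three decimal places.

J = [[-t + 3, -s + 2·t - 1], [2·s·t - t^2, s^2 - 2·s·t]].
At the point, J = [[0.000, 2.500], [6.000, -8.750]].
det J = -15.000.

-15.000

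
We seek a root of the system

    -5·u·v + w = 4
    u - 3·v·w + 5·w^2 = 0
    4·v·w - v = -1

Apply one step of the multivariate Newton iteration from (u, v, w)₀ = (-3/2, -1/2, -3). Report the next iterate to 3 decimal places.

At (-3/2, -1/2, -3): F = (-10.750, 39.000, 7.500).
Jacobian J = [[-5·v, -5·u, 1], [1, -3·w, -3·v + 10·w], [0, 4·w - 1, 4·v]].
At the point, J = [[2.500, 7.500, 1.000], [1.000, 9.000, -28.500], [0.000, -13.000, -2.000]] (det J = -969.250).
Solving J·Δ = −F gives Δ = (2.666, 0.336, 1.568).
Then the next iterate is (u, v, w)₁ = (1.166, -0.164, -1.432).

(1.166, -0.164, -1.432)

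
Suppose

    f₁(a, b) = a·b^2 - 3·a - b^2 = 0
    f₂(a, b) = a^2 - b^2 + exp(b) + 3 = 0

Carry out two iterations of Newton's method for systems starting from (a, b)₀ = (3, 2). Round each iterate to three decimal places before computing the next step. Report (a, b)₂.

At (3, 2): F = (-1.000, 15.38906).
Jacobian J = [[b^2 - 3, 2·a·b - 2·b], [2·a, -2·b + exp(b)]].
At the point, J = [[1.000, 8.000], [6.000, 3.38906]] (det J = -44.61094).
Solving J·Δ = −F gives Δ = (-2.836, 0.479).
Then the next iterate is (a, b)₁ = (0.164, 2.479).
Round to (0.164, 2.479) and repeat: F = (-5.62959, 8.81078), J = [[3.14544, -4.14489], [0.328, 6.97133]].
Δ = (0.117, -1.269), so (a, b)₂ = (0.281, 1.210).

(0.281, 1.210)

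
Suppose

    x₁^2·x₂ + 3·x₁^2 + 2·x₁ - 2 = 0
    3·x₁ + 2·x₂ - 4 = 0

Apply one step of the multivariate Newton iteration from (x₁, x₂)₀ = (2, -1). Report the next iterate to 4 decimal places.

(-0.5000, 2.7500)

At (2, -1): F = (10.0000, 0.0000).
Jacobian J = [[2·x₁·x₂ + 6·x₁ + 2, x₁^2], [3, 2]].
At the point, J = [[10.0000, 4.0000], [3.0000, 2.0000]] (det J = 8.0000).
Solving J·Δ = −F gives Δ = (-2.5000, 3.7500).
Then the next iterate is (x₁, x₂)₁ = (-0.5000, 2.7500).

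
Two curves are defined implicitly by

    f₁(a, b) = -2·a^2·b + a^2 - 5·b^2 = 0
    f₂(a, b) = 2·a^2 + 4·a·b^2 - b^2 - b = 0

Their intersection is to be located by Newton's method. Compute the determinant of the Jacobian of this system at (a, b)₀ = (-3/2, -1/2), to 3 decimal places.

J = [[-4·a·b + 2·a, -2·a^2 - 10·b], [4·a + 4·b^2, 8·a·b - 2·b - 1]].
At the point, J = [[-6.000, 0.500], [-5.000, 6.000]].
det J = -33.500.

-33.500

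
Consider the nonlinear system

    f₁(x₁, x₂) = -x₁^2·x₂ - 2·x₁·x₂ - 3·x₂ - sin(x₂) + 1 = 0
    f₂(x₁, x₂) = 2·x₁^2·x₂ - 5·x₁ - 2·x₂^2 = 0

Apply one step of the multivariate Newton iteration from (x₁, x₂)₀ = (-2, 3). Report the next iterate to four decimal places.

At (-2, 3): F = (-8.141120, 16.0000).
Jacobian J = [[-2·x₁·x₂ - 2·x₂, -x₁^2 - 2·x₁ - cos(x₂) - 3], [4·x₁·x₂ - 5, 2·x₁^2 - 4·x₂]].
At the point, J = [[6.0000, -2.010008], [-29.0000, -4.0000]] (det J = -82.290218).
Solving J·Δ = −F gives Δ = (0.7865, -1.7024).
Then the next iterate is (x₁, x₂)₁ = (-1.2135, 1.2976).

(-1.2135, 1.2976)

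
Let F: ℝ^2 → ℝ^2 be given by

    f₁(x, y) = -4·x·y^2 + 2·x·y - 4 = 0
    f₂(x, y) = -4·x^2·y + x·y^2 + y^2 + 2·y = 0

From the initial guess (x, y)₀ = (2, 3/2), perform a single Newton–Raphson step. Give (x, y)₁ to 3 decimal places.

(1.494, 0.852)

At (2, 3/2): F = (-16.000, -14.250).
Jacobian J = [[-4·y^2 + 2·y, -8·x·y + 2·x], [-8·x·y + y^2, -4·x^2 + 2·x·y + 2·y + 2]].
At the point, J = [[-6.000, -20.000], [-21.750, -5.000]] (det J = -405.000).
Solving J·Δ = −F gives Δ = (-0.506, -0.648).
Then the next iterate is (x, y)₁ = (1.494, 0.852).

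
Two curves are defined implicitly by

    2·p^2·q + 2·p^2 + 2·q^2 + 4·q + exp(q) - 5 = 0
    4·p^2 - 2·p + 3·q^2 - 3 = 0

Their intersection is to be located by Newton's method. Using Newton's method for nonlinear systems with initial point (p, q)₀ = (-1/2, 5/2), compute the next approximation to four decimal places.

At (-1/2, 5/2): F = (31.432494, 17.7500).
Jacobian J = [[4·p·q + 4·p, 2·p^2 + 4·q + exp(q) + 4], [8·p - 2, 6·q]].
At the point, J = [[-7.0000, 26.682494], [-6.0000, 15.0000]] (det J = 55.094964).
Solving J·Δ = −F gives Δ = (0.0386, -1.1679).
Then the next iterate is (p, q)₁ = (-0.4614, 1.3321).

(-0.4614, 1.3321)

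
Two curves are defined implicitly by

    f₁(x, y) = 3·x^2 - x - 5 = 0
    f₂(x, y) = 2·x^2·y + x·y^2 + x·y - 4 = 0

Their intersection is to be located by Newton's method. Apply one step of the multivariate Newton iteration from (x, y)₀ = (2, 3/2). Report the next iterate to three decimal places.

(1.545, 0.979)

At (2, 3/2): F = (5.000, 15.500).
Jacobian J = [[6·x - 1, 0], [4·x·y + y^2 + y, 2·x^2 + 2·x·y + x]].
At the point, J = [[11.000, 0.000], [15.750, 16.000]] (det J = 176.000).
Solving J·Δ = −F gives Δ = (-0.455, -0.521).
Then the next iterate is (x, y)₁ = (1.545, 0.979).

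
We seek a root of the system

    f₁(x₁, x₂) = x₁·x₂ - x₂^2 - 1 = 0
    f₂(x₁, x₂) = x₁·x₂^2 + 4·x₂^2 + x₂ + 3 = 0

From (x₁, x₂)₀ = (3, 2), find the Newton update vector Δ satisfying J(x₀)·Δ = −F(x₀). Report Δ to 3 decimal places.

(-1.000, -1.000)

At (3, 2): F = (1.000, 33.000).
Jacobian J = [[x₂, x₁ - 2·x₂], [x₂^2, 2·x₁·x₂ + 8·x₂ + 1]].
At the point, J = [[2.000, -1.000], [4.000, 29.000]] (det J = 62.000).
Solving J·Δ = −F gives Δ = (-1.000, -1.000).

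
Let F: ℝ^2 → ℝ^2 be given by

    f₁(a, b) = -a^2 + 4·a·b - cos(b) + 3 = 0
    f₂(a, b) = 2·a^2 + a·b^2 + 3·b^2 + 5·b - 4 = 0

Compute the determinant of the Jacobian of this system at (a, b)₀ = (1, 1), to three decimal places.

J = [[-2·a + 4·b, 4·a + sin(b)], [4·a + b^2, 2·a·b + 6·b + 5]].
At the point, J = [[2.000, 4.84147], [5.000, 13.000]].
det J = 1.793.

1.793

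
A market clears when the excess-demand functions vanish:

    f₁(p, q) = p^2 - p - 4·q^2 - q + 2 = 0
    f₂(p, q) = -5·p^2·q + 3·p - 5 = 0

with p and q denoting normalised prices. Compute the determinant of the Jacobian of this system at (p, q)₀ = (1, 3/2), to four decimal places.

-161.0000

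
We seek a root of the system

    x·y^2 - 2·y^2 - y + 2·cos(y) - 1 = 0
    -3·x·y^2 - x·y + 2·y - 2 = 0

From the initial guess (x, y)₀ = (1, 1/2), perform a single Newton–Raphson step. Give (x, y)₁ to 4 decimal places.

At (1, 1/2): F = (0.005165, -2.2500).
Jacobian J = [[y^2, 2·x·y - 4·y - 2·sin(y) - 1], [-3·y^2 - y, -6·x·y - x + 2]].
At the point, J = [[0.2500, -2.958851], [-1.2500, -2.0000]] (det J = -4.198564).
Solving J·Δ = −F gives Δ = (-1.5881, -0.1324).
Then the next iterate is (x, y)₁ = (-0.5881, 0.3676).

(-0.5881, 0.3676)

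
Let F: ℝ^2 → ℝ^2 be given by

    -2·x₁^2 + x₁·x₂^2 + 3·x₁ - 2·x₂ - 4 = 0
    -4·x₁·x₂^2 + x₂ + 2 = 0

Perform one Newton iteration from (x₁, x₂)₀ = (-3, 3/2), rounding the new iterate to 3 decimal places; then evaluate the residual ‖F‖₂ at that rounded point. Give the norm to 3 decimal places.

At (-3, 3/2): F = (-40.750, 30.500).
Jacobian J = [[-4·x₁ + x₂^2 + 3, 2·x₁·x₂ - 2], [-4·x₂^2, -8·x₁·x₂ + 1]].
At the point, J = [[17.250, -11.000], [-9.000, 37.000]] (det J = 539.250).
Solving J·Δ = −F gives Δ = (2.174, -0.296).
Then the next iterate is (x₁, x₂)₁ = (-0.826, 1.204).
Re-evaluating at (-0.826, 1.204): F = (-11.44793, 7.99353), so ‖F‖₂ = 13.963.

13.963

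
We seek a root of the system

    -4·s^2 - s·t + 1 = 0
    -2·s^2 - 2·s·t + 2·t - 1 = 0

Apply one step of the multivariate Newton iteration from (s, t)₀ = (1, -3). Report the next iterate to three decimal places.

(2.500, -10.500)

At (1, -3): F = (0.000, -3.000).
Jacobian J = [[-8·s - t, -s], [-4·s - 2·t, -2·s + 2]].
At the point, J = [[-5.000, -1.000], [2.000, 0.000]] (det J = 2.000).
Solving J·Δ = −F gives Δ = (1.500, -7.500).
Then the next iterate is (s, t)₁ = (2.500, -10.500).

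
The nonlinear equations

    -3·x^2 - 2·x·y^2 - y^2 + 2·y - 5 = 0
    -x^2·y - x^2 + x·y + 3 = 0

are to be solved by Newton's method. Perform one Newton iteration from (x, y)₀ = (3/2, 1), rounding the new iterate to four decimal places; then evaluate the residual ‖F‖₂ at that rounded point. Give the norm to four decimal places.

At (3/2, 1): F = (-13.7500, 0.0000).
Jacobian J = [[-6·x - 2·y^2, -4·x·y - 2·y + 2], [-2·x·y - 2·x + y, -x^2 + x]].
At the point, J = [[-11.0000, -6.0000], [-5.0000, -0.7500]] (det J = -21.7500).
Solving J·Δ = −F gives Δ = (0.4741, -3.1609).
Then the next iterate is (x, y)₁ = (1.9741, -2.1609).
Re-evaluating at (1.9741, -2.1609): F = (-44.118577, 3.258277), so ‖F‖₂ = 44.2387.

44.2387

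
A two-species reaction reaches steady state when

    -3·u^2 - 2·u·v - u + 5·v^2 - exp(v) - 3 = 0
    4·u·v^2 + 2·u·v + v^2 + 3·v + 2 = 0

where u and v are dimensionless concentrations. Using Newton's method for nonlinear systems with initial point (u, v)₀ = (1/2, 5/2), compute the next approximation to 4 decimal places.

At (1/2, 5/2): F = (12.317506, 30.7500).
Jacobian J = [[-6·u - 2·v - 1, -2·u + 10·v - exp(v)], [4·v^2 + 2·v, 8·u·v + 2·u + 2·v + 3]].
At the point, J = [[-9.0000, 11.817506], [30.0000, 19.0000]] (det J = -525.525181).
Solving J·Δ = −F gives Δ = (-0.2461, -1.2298).
Then the next iterate is (u, v)₁ = (0.2539, 1.2702).

(0.2539, 1.2702)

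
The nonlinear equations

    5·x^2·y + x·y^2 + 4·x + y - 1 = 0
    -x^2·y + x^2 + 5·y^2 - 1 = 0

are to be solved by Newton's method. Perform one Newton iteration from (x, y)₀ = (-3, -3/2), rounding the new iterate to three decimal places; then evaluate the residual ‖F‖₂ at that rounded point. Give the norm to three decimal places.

28.146

At (-3, -3/2): F = (-88.750, 32.750).
Jacobian J = [[10·x·y + y^2 + 4, 5·x^2 + 2·x·y + 1], [-2·x·y + 2·x, -x^2 + 10·y]].
At the point, J = [[51.250, 55.000], [-15.000, -24.000]] (det J = -405.000).
Solving J·Δ = −F gives Δ = (0.812, 0.857).
Then the next iterate is (x, y)₁ = (-2.188, -0.643).
Re-evaluating at (-2.188, -0.643): F = (-26.69094, 8.93285), so ‖F‖₂ = 28.146.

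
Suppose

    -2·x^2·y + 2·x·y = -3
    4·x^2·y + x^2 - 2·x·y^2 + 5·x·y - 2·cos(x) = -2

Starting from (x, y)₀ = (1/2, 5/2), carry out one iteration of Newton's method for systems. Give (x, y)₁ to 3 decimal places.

(-0.817, -6.000)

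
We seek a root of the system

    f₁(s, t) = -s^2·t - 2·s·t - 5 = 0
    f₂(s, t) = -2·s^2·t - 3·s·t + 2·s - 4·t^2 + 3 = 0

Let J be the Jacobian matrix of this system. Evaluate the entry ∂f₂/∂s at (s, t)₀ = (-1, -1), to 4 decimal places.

1.0000

∂f₂/∂s = -4·s·t - 3·t + 2.
At (-1, -1) this is 1.0000.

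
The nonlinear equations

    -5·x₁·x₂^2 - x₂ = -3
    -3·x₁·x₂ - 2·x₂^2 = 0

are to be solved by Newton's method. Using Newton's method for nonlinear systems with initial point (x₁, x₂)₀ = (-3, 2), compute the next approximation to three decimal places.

At (-3, 2): F = (61.000, 10.000).
Jacobian J = [[-5·x₂^2, -10·x₁·x₂ - 1], [-3·x₂, -3·x₁ - 4·x₂]].
At the point, J = [[-20.000, 59.000], [-6.000, 1.000]] (det J = 334.000).
Solving J·Δ = −F gives Δ = (1.584, -0.497).
Then the next iterate is (x₁, x₂)₁ = (-1.416, 1.503).

(-1.416, 1.503)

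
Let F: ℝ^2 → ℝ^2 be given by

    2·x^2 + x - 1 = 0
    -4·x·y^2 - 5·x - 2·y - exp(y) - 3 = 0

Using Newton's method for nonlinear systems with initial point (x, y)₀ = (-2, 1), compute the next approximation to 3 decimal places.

At (-2, 1): F = (5.000, 10.28172).
Jacobian J = [[4·x + 1, 0], [-4·y^2 - 5, -8·x·y - exp(y) - 2]].
At the point, J = [[-7.000, 0.000], [-9.000, 11.28172]] (det J = -78.97203).
Solving J·Δ = −F gives Δ = (0.714, -0.342).
Then the next iterate is (x, y)₁ = (-1.286, 0.658).

(-1.286, 0.658)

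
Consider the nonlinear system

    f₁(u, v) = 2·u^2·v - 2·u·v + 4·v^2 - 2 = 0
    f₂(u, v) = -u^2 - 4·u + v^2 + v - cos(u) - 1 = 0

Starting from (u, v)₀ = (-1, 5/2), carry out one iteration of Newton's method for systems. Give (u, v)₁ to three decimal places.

At (-1, 5/2): F = (33.000, 10.20970).
Jacobian J = [[4·u·v - 2·v, 2·u^2 - 2·u + 8·v], [-2·u + sin(u) - 4, 2·v + 1]].
At the point, J = [[-15.000, 24.000], [-2.84147, 6.000]] (det J = -21.80470).
Solving J·Δ = −F gives Δ = (-2.157, -2.723).
Then the next iterate is (u, v)₁ = (-3.157, -0.223).

(-3.157, -0.223)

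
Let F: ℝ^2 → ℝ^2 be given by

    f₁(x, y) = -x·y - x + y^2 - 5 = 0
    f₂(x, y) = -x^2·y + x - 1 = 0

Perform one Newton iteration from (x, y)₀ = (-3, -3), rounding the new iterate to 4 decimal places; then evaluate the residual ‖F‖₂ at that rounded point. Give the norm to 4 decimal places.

At (-3, -3): F = (-2.0000, 23.0000).
Jacobian J = [[-y - 1, -x + 2·y], [-2·x·y + 1, -x^2]].
At the point, J = [[2.0000, -3.0000], [-17.0000, -9.0000]] (det J = -69.0000).
Solving J·Δ = −F gives Δ = (1.2609, 0.1739).
Then the next iterate is (x, y)₁ = (-1.7391, -2.8261).
Re-evaluating at (-1.7391, -2.8261): F = (-0.188929, 5.808351), so ‖F‖₂ = 5.8114.

5.8114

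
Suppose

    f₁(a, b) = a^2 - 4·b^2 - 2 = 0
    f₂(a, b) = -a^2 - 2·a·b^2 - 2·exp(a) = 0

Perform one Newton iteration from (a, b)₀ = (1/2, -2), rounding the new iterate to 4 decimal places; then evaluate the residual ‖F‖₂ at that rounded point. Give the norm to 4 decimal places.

At (1/2, -2): F = (-17.7500, -7.547443).
Jacobian J = [[2·a, -8·b], [-2·a - 2·b^2 - 2·exp(a), -4·a·b]].
At the point, J = [[1.0000, 16.0000], [-12.297443, 4.0000]] (det J = 200.759081).
Solving J·Δ = −F gives Δ = (-0.2479, 1.1249).
Then the next iterate is (a, b)₁ = (0.2521, -0.8751).
Re-evaluating at (0.2521, -0.8751): F = (-4.999646, -3.023120), so ‖F‖₂ = 5.8426.

5.8426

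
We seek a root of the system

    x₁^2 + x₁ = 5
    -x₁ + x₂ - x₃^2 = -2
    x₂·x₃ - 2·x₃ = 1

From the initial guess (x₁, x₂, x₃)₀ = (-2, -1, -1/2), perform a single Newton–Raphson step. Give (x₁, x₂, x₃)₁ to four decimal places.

At (-2, -1, -1/2): F = (-3.0000, 2.7500, 0.5000).
Jacobian J = [[2·x₁ + 1, 0, 0], [-1, 1, -2·x₃], [0, x₃, x₂ - 2]].
At the point, J = [[-3.0000, 0.0000, 0.0000], [-1.0000, 1.0000, 1.0000], [0.0000, -0.5000, -3.0000]] (det J = 7.5000).
Solving J·Δ = −F gives Δ = (-1.0000, -4.7000, 0.9500).
Then the next iterate is (x₁, x₂, x₃)₁ = (-3.0000, -5.7000, 0.4500).

(-3.0000, -5.7000, 0.4500)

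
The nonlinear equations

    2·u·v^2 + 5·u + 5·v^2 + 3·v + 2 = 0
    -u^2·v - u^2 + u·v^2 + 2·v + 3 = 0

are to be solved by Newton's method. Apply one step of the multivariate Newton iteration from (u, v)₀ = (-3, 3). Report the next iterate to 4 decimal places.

At (-3, 3): F = (-13.0000, -54.0000).
Jacobian J = [[2·v^2 + 5, 4·u·v + 10·v + 3], [-2·u·v - 2·u + v^2, -u^2 + 2·u·v + 2]].
At the point, J = [[23.0000, -3.0000], [33.0000, -25.0000]] (det J = -476.0000).
Solving J·Δ = −F gives Δ = (0.3424, -1.7080).
Then the next iterate is (u, v)₁ = (-2.6576, 1.2920).

(-2.6576, 1.2920)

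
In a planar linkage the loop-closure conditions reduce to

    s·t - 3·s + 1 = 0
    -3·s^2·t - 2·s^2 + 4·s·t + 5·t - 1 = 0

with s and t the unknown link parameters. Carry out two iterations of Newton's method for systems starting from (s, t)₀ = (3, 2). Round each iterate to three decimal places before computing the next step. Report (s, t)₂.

At (3, 2): F = (-2.000, -39.000).
Jacobian J = [[t - 3, s], [-6·s·t - 4·s + 4·t, -3·s^2 + 4·s + 5]].
At the point, J = [[-1.000, 3.000], [-40.000, -10.000]] (det J = 130.000).
Solving J·Δ = −F gives Δ = (-1.054, 0.315).
Then the next iterate is (s, t)₁ = (1.946, 2.315).
Round to (1.946, 2.315) and repeat: F = (-0.33301, -5.27900), J = [[-0.685, 1.946], [-25.55394, 1.42325]].
Δ = (-0.201, 0.100), so (s, t)₂ = (1.745, 2.415).

(1.745, 2.415)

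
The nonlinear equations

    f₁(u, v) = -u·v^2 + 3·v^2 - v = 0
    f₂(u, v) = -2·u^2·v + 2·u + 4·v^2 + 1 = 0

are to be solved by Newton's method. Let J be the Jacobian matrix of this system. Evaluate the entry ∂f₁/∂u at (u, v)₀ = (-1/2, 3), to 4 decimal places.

-9.0000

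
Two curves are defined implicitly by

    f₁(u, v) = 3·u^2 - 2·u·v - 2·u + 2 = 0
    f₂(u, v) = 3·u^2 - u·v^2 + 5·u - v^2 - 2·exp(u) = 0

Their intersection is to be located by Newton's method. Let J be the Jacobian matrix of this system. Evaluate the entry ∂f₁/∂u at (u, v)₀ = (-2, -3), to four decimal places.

-8.0000

∂f₁/∂u = 6·u - 2·v - 2.
At (-2, -3) this is -8.0000.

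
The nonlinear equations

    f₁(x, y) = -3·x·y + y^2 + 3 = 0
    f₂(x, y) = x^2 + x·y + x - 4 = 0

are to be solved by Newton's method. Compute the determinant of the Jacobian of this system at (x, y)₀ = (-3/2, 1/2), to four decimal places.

10.5000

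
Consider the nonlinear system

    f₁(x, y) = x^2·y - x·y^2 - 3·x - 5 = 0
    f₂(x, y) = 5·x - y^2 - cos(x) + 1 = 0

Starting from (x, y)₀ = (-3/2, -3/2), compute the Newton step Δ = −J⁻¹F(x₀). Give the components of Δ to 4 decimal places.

At (-3/2, -3/2): F = (-0.5000, -8.820737).
Jacobian J = [[2·x·y - y^2 - 3, x^2 - 2·x·y], [sin(x) + 5, -2·y]].
At the point, J = [[-0.7500, -2.2500], [4.002505, 3.0000]] (det J = 6.755636).
Solving J·Δ = −F gives Δ = (3.1598, -1.2755).

(3.1598, -1.2755)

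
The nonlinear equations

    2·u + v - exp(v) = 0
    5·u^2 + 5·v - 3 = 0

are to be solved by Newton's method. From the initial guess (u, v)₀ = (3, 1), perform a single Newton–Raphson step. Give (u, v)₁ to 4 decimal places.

(1.3400, 1.5597)

At (3, 1): F = (4.281718, 47.0000).
Jacobian J = [[2, -exp(v) + 1], [10·u, 5]].
At the point, J = [[2.0000, -1.718282], [30.0000, 5.0000]] (det J = 61.548455).
Solving J·Δ = −F gives Δ = (-1.6600, 0.5597).
Then the next iterate is (u, v)₁ = (1.3400, 1.5597).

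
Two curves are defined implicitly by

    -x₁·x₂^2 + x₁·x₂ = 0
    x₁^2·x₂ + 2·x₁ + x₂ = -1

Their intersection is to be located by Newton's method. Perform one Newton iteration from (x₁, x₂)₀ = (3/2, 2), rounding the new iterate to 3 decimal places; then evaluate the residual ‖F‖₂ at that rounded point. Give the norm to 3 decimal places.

At (3/2, 2): F = (-3.000, 10.500).
Jacobian J = [[-x₂^2 + x₂, -2·x₁·x₂ + x₁], [2·x₁·x₂ + 2, x₁^2 + 1]].
At the point, J = [[-2.000, -4.500], [8.000, 3.250]] (det J = 29.500).
Solving J·Δ = −F gives Δ = (-1.271, -0.102).
Then the next iterate is (x₁, x₂)₁ = (0.229, 1.898).
Re-evaluating at (0.229, 1.898): F = (-0.39031, 3.45553), so ‖F‖₂ = 3.478.

3.478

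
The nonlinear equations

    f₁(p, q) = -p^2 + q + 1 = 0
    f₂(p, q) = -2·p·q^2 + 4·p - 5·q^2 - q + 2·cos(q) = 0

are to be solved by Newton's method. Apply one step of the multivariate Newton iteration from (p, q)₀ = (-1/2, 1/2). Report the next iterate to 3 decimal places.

(-1.103, -0.147)

At (-1/2, 1/2): F = (1.250, -1.74483).
Jacobian J = [[-2·p, 1], [-2·q^2 + 4, -4·p·q - 10·q - 2·sin(q) - 1]].
At the point, J = [[1.000, 1.000], [3.500, -5.95885]] (det J = -9.45885).
Solving J·Δ = −F gives Δ = (-0.603, -0.647).
Then the next iterate is (p, q)₁ = (-1.103, -0.147).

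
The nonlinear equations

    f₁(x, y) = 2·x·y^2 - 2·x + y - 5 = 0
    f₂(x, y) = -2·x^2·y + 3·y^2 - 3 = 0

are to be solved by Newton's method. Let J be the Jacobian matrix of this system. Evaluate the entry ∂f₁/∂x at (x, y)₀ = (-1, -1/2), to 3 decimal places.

∂f₁/∂x = 2·y^2 - 2.
At (-1, -1/2) this is -1.500.

-1.500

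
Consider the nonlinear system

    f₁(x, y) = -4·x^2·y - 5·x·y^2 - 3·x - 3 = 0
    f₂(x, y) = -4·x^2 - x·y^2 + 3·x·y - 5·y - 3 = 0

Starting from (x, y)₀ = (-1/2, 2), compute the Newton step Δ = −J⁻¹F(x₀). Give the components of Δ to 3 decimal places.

At (-1/2, 2): F = (6.500, -15.000).
Jacobian J = [[-8·x·y - 5·y^2 - 3, -4·x^2 - 10·x·y], [-8·x - y^2 + 3·y, -2·x·y + 3·x - 5]].
At the point, J = [[-15.000, 9.000], [6.000, -4.500]] (det J = 13.500).
Solving J·Δ = −F gives Δ = (-7.833, -13.778).

(-7.833, -13.778)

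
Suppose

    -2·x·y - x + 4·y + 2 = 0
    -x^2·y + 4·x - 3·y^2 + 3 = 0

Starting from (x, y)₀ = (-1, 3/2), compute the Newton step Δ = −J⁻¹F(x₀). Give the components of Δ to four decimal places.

(-32.2500, -23.5000)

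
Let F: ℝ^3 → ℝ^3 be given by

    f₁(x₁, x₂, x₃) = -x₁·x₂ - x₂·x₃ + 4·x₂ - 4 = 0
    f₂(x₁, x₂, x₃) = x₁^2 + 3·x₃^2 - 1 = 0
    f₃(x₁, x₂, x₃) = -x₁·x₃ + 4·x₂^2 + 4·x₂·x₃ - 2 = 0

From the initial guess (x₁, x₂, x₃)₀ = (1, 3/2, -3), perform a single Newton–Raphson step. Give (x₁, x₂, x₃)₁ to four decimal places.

At (1, 3/2, -3): F = (5.0000, 27.0000, -8.0000).
Jacobian J = [[-x₂, -x₁ - x₃ + 4, -x₂], [2·x₁, 0, 6·x₃], [-x₃, 8·x₂ + 4·x₃, -x₁ + 4·x₂]].
At the point, J = [[-1.5000, 6.0000, -1.5000], [2.0000, 0.0000, -18.0000], [3.0000, 0.0000, 5.0000]] (det J = -384.0000).
Solving J·Δ = −F gives Δ = (0.1406, -0.4193, 1.5156).
Then the next iterate is (x₁, x₂, x₃)₁ = (1.1406, 1.0807, -1.4844).

(1.1406, 1.0807, -1.4844)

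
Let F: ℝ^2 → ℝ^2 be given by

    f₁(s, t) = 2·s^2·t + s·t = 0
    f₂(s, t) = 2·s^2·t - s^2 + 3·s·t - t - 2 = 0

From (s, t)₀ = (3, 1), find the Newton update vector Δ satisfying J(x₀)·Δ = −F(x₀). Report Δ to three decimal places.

(-1.550, -0.040)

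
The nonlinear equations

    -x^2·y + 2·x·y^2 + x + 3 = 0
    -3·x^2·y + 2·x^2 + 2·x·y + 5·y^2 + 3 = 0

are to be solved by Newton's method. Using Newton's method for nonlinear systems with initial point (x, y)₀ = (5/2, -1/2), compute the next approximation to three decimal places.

(1.771, 0.119)

At (5/2, -1/2): F = (9.875, 23.625).
Jacobian J = [[-2·x·y + 2·y^2 + 1, -x^2 + 4·x·y], [-6·x·y + 4·x + 2·y, -3·x^2 + 2·x + 10·y]].
At the point, J = [[4.000, -11.250], [16.500, -18.750]] (det J = 110.625).
Solving J·Δ = −F gives Δ = (-0.729, 0.619).
Then the next iterate is (x, y)₁ = (1.771, 0.119).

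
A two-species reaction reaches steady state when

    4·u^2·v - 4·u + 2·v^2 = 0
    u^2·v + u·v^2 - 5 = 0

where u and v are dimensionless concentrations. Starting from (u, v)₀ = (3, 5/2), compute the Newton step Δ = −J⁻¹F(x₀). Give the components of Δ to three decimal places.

At (3, 5/2): F = (90.500, 36.250).
Jacobian J = [[8·u·v - 4, 4·u^2 + 4·v], [2·u·v + v^2, u^2 + 2·u·v]].
At the point, J = [[56.000, 46.000], [21.250, 24.000]] (det J = 366.500).
Solving J·Δ = −F gives Δ = (-1.377, -0.292).

(-1.377, -0.292)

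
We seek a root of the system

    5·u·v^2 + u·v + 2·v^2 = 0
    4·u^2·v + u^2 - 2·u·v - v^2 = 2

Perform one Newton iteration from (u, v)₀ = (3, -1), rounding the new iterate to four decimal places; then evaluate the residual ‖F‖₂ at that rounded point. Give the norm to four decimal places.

8.3822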